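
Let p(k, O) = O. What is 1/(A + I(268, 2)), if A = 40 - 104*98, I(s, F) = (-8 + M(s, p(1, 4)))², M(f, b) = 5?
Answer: -1/10143 ≈ -9.8590e-5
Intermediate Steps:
I(s, F) = 9 (I(s, F) = (-8 + 5)² = (-3)² = 9)
A = -10152 (A = 40 - 10192 = -10152)
1/(A + I(268, 2)) = 1/(-10152 + 9) = 1/(-10143) = -1/10143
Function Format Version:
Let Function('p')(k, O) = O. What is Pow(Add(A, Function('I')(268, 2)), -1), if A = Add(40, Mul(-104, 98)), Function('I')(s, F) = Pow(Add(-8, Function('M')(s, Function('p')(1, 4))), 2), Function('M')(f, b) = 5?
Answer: Rational(-1, 10143) ≈ -9.8590e-5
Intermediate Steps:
Function('I')(s, F) = 9 (Function('I')(s, F) = Pow(Add(-8, 5), 2) = Pow(-3, 2) = 9)
A = -10152 (A = Add(40, -10192) = -10152)
Pow(Add(A, Function('I')(268, 2)), -1) = Pow(Add(-10152, 9), -1) = Pow(-10143, -1) = Rational(-1, 10143)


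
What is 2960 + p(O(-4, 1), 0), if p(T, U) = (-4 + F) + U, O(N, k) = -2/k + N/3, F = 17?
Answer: 2973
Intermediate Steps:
O(N, k) = -2/k + N/3 (O(N, k) = -2/k + N*(1/3) = -2/k + N/3)
p(T, U) = 13 + U (p(T, U) = (-4 + 17) + U = 13 + U)
2960 + p(O(-4, 1), 0) = 2960 + (13 + 0) = 2960 + 13 = 2973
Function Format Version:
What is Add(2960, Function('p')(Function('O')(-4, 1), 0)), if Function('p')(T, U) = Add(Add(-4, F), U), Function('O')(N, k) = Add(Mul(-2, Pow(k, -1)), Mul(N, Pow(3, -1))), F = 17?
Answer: 2973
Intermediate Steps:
Function('O')(N, k) = Add(Mul(-2, Pow(k, -1)), Mul(Rational(1, 3), N)) (Function('O')(N, k) = Add(Mul(-2, Pow(k, -1)), Mul(N, Rational(1, 3))) = Add(Mul(-2, Pow(k, -1)), Mul(Rational(1, 3), N)))
Function('p')(T, U) = Add(13, U) (Function('p')(T, U) = Add(Add(-4, 17), U) = Add(13, U))
Add(2960, Function('p')(Function('O')(-4, 1), 0)) = Add(2960, Add(13, 0)) = Add(2960, 13) = 2973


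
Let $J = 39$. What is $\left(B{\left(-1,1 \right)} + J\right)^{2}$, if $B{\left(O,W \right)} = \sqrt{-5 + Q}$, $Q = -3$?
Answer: $1513 + 156 i \sqrt{2} \approx 1513.0 + 220.62 i$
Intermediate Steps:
$B{\left(O,W \right)} = 2 i \sqrt{2}$ ($B{\left(O,W \right)} = \sqrt{-5 - 3} = \sqrt{-8} = 2 i \sqrt{2}$)
$\left(B{\left(-1,1 \right)} + J\right)^{2} = \left(2 i \sqrt{2} + 39\right)^{2} = \left(39 + 2 i \sqrt{2}\right)^{2}$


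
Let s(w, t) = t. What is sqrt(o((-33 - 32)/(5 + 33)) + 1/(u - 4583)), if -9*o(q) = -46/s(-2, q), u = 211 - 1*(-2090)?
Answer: I*sqrt(591765649930)/444990 ≈ 1.7287*I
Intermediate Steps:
u = 2301 (u = 211 + 2090 = 2301)
o(q) = 46/(9*q) (o(q) = -(-46)/(9*q) = 46/(9*q))
sqrt(o((-33 - 32)/(5 + 33)) + 1/(u - 4583)) = sqrt(46/(9*(((-33 - 32)/(5 + 33)))) + 1/(2301 - 4583)) = sqrt(46/(9*((-65/38))) + 1/(-2282)) = sqrt(46/(9*((-65*1/38))) - 1/2282) = sqrt(46/(9*(-65/38)) - 1/2282) = sqrt((46/9)*(-38/65) - 1/2282) = sqrt(-1748/585 - 1/2282) = sqrt(-3989521/1334970) = I*sqrt(591765649930)/444990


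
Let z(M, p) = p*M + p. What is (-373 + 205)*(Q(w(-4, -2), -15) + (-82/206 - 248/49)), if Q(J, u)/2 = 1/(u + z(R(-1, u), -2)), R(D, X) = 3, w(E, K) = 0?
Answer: 15451512/16583 ≈ 931.77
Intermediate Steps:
z(M, p) = p + M*p (z(M, p) = M*p + p = p + M*p)
Q(J, u) = 2/(-8 + u) (Q(J, u) = 2/(u - 2*(1 + 3)) = 2/(u - 2*4) = 2/(u - 8) = 2/(-8 + u))
(-373 + 205)*(Q(w(-4, -2), -15) + (-82/206 - 248/49)) = (-373 + 205)*(2/(-8 - 15) + (-82/206 - 248/49)) = -168*(2/(-23) + (-82*1/206 - 248*1/49)) = -168*(2*(-1/23) + (-41/103 - 248/49)) = -168*(-2/23 - 27553/5047) = -168*(-643813/116081) = 15451512/16583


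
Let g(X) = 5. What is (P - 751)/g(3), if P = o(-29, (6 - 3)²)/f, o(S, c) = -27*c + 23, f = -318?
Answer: -119299/795 ≈ -150.06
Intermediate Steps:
o(S, c) = 23 - 27*c
P = 110/159 (P = (23 - 27*(6 - 3)²)/(-318) = (23 - 27*3²)*(-1/318) = (23 - 27*9)*(-1/318) = (23 - 243)*(-1/318) = -220*(-1/318) = 110/159 ≈ 0.69182)
(P - 751)/g(3) = (110/159 - 751)/5 = (⅕)*(-119299/159) = -119299/795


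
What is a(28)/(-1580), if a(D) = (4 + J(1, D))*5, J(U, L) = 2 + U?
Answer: -7/316 ≈ -0.022152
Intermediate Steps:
a(D) = 35 (a(D) = (4 + (2 + 1))*5 = (4 + 3)*5 = 7*5 = 35)
a(28)/(-1580) = 35/(-1580) = 35*(-1/1580) = -7/316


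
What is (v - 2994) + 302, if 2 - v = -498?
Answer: -2192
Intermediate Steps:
v = 500 (v = 2 - 1*(-498) = 2 + 498 = 500)
(v - 2994) + 302 = (500 - 2994) + 302 = -2494 + 302 = -2192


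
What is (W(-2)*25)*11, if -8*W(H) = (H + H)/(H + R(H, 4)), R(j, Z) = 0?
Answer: -275/4 ≈ -68.750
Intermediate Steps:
W(H) = -¼ (W(H) = -(H + H)/(8*(H + 0)) = -2*H/(8*H) = -⅛*2 = -¼)
(W(-2)*25)*11 = -¼*25*11 = -25/4*11 = -275/4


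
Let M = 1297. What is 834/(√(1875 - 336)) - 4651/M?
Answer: -4651/1297 + 278*√19/57 ≈ 17.673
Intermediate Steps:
834/(√(1875 - 336)) - 4651/M = 834/(√(1875 - 336)) - 4651/1297 = 834/(√1539) - 4651*1/1297 = 834/((9*√19)) - 4651/1297 = 834*(√19/171) - 4651/1297 = 278*√19/57 - 4651/1297 = -4651/1297 + 278*√19/57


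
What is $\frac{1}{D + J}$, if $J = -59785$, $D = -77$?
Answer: $- \frac{1}{59862} \approx -1.6705 \cdot 10^{-5}$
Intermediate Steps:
$\frac{1}{D + J} = \frac{1}{-77 - 59785} = \frac{1}{-59862} = - \frac{1}{59862}$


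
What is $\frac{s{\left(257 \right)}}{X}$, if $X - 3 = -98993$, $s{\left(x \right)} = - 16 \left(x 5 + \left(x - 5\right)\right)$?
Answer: $\frac{12296}{49495} \approx 0.24843$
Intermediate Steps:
$s{\left(x \right)} = 80 - 96 x$ ($s{\left(x \right)} = - 16 \left(5 x + \left(-5 + x\right)\right) = - 16 \left(-5 + 6 x\right) = 80 - 96 x$)
$X = -98990$ ($X = 3 - 98993 = -98990$)
$\frac{s{\left(257 \right)}}{X} = \frac{80 - 24672}{-98990} = \left(80 - 24672\right) \left(- \frac{1}{98990}\right) = \left(-24592\right) \left(- \frac{1}{98990}\right) = \frac{12296}{49495}$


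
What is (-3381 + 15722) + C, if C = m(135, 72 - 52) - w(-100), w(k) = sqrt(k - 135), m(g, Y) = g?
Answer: 12476 - I*sqrt(235) ≈ 12476.0 - 15.33*I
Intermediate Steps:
w(k) = sqrt(-135 + k)
C = 135 - I*sqrt(235) (C = 135 - sqrt(-135 - 100) = 135 - sqrt(-235) = 135 - I*sqrt(235) ≈ 135.0 - 15.33*I)
(-3381 + 15722) + C = (-3381 + 15722) + (135 - I*sqrt(235)) = 12341 + (135 - I*sqrt(235)) = 12476 - I*sqrt(235)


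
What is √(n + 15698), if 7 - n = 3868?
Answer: √11837 ≈ 108.80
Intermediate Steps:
n = -3861 (n = 7 - 1*3868 = 7 - 3868 = -3861)
√(n + 15698) = √(-3861 + 15698) = √11837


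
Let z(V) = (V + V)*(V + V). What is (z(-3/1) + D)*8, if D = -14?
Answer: 176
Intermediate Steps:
z(V) = 4*V² (z(V) = (2*V)*(2*V) = 4*V²)
(z(-3/1) + D)*8 = (4*(-3/1)² - 14)*8 = (4*(-3*1)² - 14)*8 = (4*(-3)² - 14)*8 = (4*9 - 14)*8 = (36 - 14)*8 = 22*8 = 176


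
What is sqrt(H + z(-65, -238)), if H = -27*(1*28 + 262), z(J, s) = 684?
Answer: 3*I*sqrt(794) ≈ 84.534*I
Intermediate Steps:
H = -7830 (H = -27*(28 + 262) = -27*290 = -7830)
sqrt(H + z(-65, -238)) = sqrt(-7830 + 684) = sqrt(-7146) = 3*I*sqrt(794)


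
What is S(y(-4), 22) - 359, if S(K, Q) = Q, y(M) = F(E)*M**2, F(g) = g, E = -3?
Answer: -337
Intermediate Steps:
y(M) = -3*M**2
S(y(-4), 22) - 359 = 22 - 359 = -337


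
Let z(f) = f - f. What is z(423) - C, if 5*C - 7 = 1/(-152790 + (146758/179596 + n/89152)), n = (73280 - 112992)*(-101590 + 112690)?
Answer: -138114602228477/98653376655065 ≈ -1.4000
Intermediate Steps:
n = -440803200 (n = -39712*11100 = -440803200)
z(f) = 0
C = 138114602228477/98653376655065 (C = 7/5 + 1/(5*(-152790 + (146758/179596 - 440803200/89152))) = 7/5 + 1/(5*(-152790 + (146758*(1/179596) - 440803200*1/89152))) = 7/5 + 1/(5*(-152790 + (73379/89798 - 6887550/1393))) = 7/5 + 1/(5*(-152790 - 618385997953/125088614)) = 7/5 + 1/(5*(-19730675331013/125088614)) = 7/5 + (⅕)*(-125088614/19730675331013) = 7/5 - 125088614/98653376655065 = 138114602228477/98653376655065 ≈ 1.4000)
z(423) - C = 0 - 1*138114602228477/98653376655065 = 0 - 138114602228477/98653376655065 = -138114602228477/98653376655065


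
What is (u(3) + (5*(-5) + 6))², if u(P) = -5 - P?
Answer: 729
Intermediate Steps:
(u(3) + (5*(-5) + 6))² = ((-5 - 1*3) + (5*(-5) + 6))² = ((-5 - 3) + (-25 + 6))² = (-8 - 19)² = (-27)² = 729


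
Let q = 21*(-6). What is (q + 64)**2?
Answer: 3844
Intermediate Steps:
q = -126
(q + 64)**2 = (-126 + 64)**2 = (-62)**2 = 3844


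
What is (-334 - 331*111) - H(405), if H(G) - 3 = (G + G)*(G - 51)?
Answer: -323818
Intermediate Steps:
H(G) = 3 + 2*G*(-51 + G) (H(G) = 3 + (G + G)*(G - 51) = 3 + (2*G)*(-51 + G) = 3 + 2*G*(-51 + G))
(-334 - 331*111) - H(405) = (-334 - 331*111) - (3 - 102*405 + 2*405**2) = (-334 - 36741) - (3 - 41310 + 2*164025) = -37075 - (3 - 41310 + 328050) = -37075 - 1*286743 = -37075 - 286743 = -323818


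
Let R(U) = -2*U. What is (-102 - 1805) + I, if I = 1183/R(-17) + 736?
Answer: -38631/34 ≈ -1136.2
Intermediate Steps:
I = 26207/34 (I = 1183/((-2*(-17))) + 736 = 1183/34 + 736 = 26207/34 ≈ 770.79)
(-102 - 1805) + I = (-102 - 1805) + 26207/34 = -1907 + 26207/34 = -38631/34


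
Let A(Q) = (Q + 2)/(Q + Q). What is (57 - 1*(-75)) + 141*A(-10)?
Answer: 942/5 ≈ 188.40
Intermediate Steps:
A(Q) = (2 + Q)/(2*Q) (A(Q) = (2 + Q)/((2*Q)) = (2 + Q)*(1/(2*Q)) = (2 + Q)/(2*Q))
(57 - 1*(-75)) + 141*A(-10) = (57 - 1*(-75)) + 141*((½)*(2 - 10)/(-10)) = (57 + 75) + 141*((½)*(-⅒)*(-8)) = 132 + 141*(⅖) = 132 + 282/5 = 942/5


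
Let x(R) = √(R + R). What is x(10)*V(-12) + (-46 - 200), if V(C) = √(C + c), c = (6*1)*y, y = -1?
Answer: -246 + 6*I*√10 ≈ -246.0 + 18.974*I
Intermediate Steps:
x(R) = √2*√R (x(R) = √(2*R) = √2*√R)
c = -6 (c = (6*1)*(-1) = 6*(-1) = -6)
V(C) = √(-6 + C) (V(C) = √(C - 6) = √(-6 + C))
x(10)*V(-12) + (-46 - 200) = (√2*√10)*√(-6 - 12) + (-46 - 200) = (2*√5)*√(-18) - 246 = (2*√5)*(3*I*√2) - 246 = 6*I*√10 - 246 = -246 + 6*I*√10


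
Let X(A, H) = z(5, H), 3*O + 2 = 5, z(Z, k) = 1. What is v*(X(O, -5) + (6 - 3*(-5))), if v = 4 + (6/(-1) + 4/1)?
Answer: 44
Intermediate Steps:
O = 1 (O = -⅔ + (⅓)*5 = -⅔ + 5/3 = 1)
X(A, H) = 1
v = 2 (v = 4 + (6*(-1) + 4*1) = 4 + (-6 + 4) = 4 - 2 = 2)
v*(X(O, -5) + (6 - 3*(-5))) = 2*(1 + (6 - 3*(-5))) = 2*(1 + (6 + 15)) = 2*(1 + 21) = 2*22 = 44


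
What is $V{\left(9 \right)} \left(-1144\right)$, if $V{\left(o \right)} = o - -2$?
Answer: $-12584$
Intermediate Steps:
$V{\left(o \right)} = 2 + o$ ($V{\left(o \right)} = o + 2 = 2 + o$)
$V{\left(9 \right)} \left(-1144\right) = \left(2 + 9\right) \left(-1144\right) = 11 \left(-1144\right) = -12584$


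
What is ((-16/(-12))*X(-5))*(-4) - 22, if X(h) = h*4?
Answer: 254/3 ≈ 84.667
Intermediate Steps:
X(h) = 4*h
((-16/(-12))*X(-5))*(-4) - 22 = ((-16/(-12))*(4*(-5)))*(-4) - 22 = (-16*(-1/12)*(-20))*(-4) - 22 = ((4/3)*(-20))*(-4) - 22 = -80/3*(-4) - 22 = 320/3 - 22 = 254/3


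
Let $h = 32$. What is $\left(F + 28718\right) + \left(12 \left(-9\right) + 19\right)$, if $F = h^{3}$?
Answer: $61397$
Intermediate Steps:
$F = 32768$ ($F = 32^{3} = 32768$)
$\left(F + 28718\right) + \left(12 \left(-9\right) + 19\right) = \left(32768 + 28718\right) + \left(12 \left(-9\right) + 19\right) = 61486 + \left(-108 + 19\right) = 61486 - 89 = 61397$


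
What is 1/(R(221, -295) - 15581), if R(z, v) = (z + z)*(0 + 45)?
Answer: 1/4309 ≈ 0.00023207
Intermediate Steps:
R(z, v) = 90*z (R(z, v) = (2*z)*45 = 90*z)
1/(R(221, -295) - 15581) = 1/(90*221 - 15581) = 1/(19890 - 15581) = 1/4309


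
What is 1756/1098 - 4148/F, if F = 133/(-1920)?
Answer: 4372440614/73017 ≈ 59883.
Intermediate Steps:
F = -133/1920 (F = 133*(-1/1920) = -133/1920 ≈ -0.069271)
1756/1098 - 4148/F = 1756/1098 - 4148/(-133/1920) = 1756*(1/1098) - 4148*(-1920/133) = 878/549 + 7964160/133 = 4372440614/73017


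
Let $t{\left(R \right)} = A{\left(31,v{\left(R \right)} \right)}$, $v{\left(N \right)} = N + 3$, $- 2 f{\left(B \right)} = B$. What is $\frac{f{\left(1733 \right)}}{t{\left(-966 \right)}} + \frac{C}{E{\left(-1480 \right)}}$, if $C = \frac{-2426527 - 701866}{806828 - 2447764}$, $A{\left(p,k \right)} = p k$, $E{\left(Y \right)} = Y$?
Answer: $\frac{2010977228891}{72500556363840} \approx 0.027737$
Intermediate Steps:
$f{\left(B \right)} = - \frac{B}{2}$
$v{\left(N \right)} = 3 + N$
$A{\left(p,k \right)} = k p$
$C = \frac{3128393}{1640936}$ ($C = - \frac{3128393}{-1640936} = \left(-3128393\right) \left(- \frac{1}{1640936}\right) = \frac{3128393}{1640936} \approx 1.9065$)
$t{\left(R \right)} = 93 + 31 R$ ($t{\left(R \right)} = \left(3 + R\right) 31 = 93 + 31 R$)
$\frac{f{\left(1733 \right)}}{t{\left(-966 \right)}} + \frac{C}{E{\left(-1480 \right)}} = \frac{\left(- \frac{1}{2}\right) 1733}{93 + 31 \left(-966\right)} + \frac{3128393}{1640936 \left(-1480\right)} = - \frac{1733}{2 \left(93 - 29946\right)} + \frac{3128393}{1640936} \left(- \frac{1}{1480}\right) = - \frac{1733}{2 \left(-29853\right)} - \frac{3128393}{2428585280} = \left(- \frac{1733}{2}\right) \left(- \frac{1}{29853}\right) - \frac{3128393}{2428585280} = \frac{1733}{59706} - \frac{3128393}{2428585280} = \frac{2010977228891}{72500556363840}$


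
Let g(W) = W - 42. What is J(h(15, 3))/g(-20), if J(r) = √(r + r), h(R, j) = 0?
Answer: 0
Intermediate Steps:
g(W) = -42 + W
J(r) = √2*√r (J(r) = √(2*r) = √2*√r)
J(h(15, 3))/g(-20) = (√2*√0)/(-42 - 20) = (√2*0)/(-62) = 0*(-1/62) = 0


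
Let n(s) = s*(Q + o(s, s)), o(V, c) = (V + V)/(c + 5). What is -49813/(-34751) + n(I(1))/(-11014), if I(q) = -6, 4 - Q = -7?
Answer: 276718010/191373757 ≈ 1.4460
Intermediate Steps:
Q = 11 (Q = 4 - 1*(-7) = 4 + 7 = 11)
o(V, c) = 2*V/(5 + c) (o(V, c) = (2*V)/(5 + c) = 2*V/(5 + c))
n(s) = s*(11 + 2*s/(5 + s))
-49813/(-34751) + n(I(1))/(-11014) = -49813/(-34751) - 6*(55 + 13*(-6))/(5 - 6)/(-11014) = -49813*(-1/34751) - 6*(55 - 78)/(-1)*(-1/11014) = 49813/34751 - 6*(-1)*(-23)*(-1/11014) = 49813/34751 - 138*(-1/11014) = 49813/34751 + 69/5507 = 276718010/191373757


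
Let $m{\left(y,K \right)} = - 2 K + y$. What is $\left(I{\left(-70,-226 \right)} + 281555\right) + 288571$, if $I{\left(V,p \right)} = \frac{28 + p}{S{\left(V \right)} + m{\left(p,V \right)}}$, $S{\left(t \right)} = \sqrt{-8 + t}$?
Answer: $\frac{2130569376}{3737} + \frac{99 i \sqrt{78}}{3737} \approx 5.7013 \cdot 10^{5} + 0.23397 i$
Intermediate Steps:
$m{\left(y,K \right)} = y - 2 K$
$I{\left(V,p \right)} = \frac{28 + p}{p + \sqrt{-8 + V} - 2 V}$ ($I{\left(V,p \right)} = \frac{28 + p}{\sqrt{-8 + V} - \left(- p + 2 V\right)} = \frac{28 + p}{p + \sqrt{-8 + V} - 2 V}$)
$\left(I{\left(-70,-226 \right)} + 281555\right) + 288571 = \left(\frac{28 - 226}{-226 + \sqrt{-8 - 70} - -140} + 281555\right) + 288571 = \left(\frac{1}{-226 + \sqrt{-78} + 140} \left(-198\right) + 281555\right) + 288571 = \left(\frac{1}{-226 + i \sqrt{78} + 140} \left(-198\right) + 281555\right) + 288571 = \left(\frac{1}{-86 + i \sqrt{78}} \left(-198\right) + 281555\right) + 288571 = \left(- \frac{198}{-86 + i \sqrt{78}} + 281555\right) + 288571 = \left(281555 - \frac{198}{-86 + i \sqrt{78}}\right) + 288571 = 570126 - \frac{198}{-86 + i \sqrt{78}}$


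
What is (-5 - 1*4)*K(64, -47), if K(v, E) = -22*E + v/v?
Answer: -9315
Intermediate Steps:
K(v, E) = 1 - 22*E (K(v, E) = -22*E + 1 = 1 - 22*E)
(-5 - 1*4)*K(64, -47) = (-5 - 1*4)*(1 - 22*(-47)) = (-5 - 4)*(1 + 1034) = -9*1035 = -9315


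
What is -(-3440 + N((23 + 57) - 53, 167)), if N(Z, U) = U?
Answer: 3273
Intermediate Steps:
-(-3440 + N((23 + 57) - 53, 167)) = -(-3440 + 167) = -1*(-3273) = 3273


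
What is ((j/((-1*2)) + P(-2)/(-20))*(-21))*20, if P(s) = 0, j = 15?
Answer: 3150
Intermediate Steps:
((j/((-1*2)) + P(-2)/(-20))*(-21))*20 = ((15/((-1*2)) + 0/(-20))*(-21))*20 = ((15/(-2) + 0*(-1/20))*(-21))*20 = ((15*(-½) + 0)*(-21))*20 = ((-15/2 + 0)*(-21))*20 = -15/2*(-21)*20 = (315/2)*20 = 3150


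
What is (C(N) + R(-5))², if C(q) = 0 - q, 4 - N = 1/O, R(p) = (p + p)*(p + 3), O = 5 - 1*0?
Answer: 6561/25 ≈ 262.44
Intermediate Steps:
O = 5 (O = 5 + 0 = 5)
R(p) = 2*p*(3 + p) (R(p) = (2*p)*(3 + p) = 2*p*(3 + p))
N = 19/5 (N = 4 - 1/5 = 4 - 1*⅕ = 4 - ⅕ = 19/5 ≈ 3.8000)
C(q) = -q
(C(N) + R(-5))² = (-1*19/5 + 2*(-5)*(3 - 5))² = (-19/5 + 2*(-5)*(-2))² = (-19/5 + 20)² = (81/5)² = 6561/25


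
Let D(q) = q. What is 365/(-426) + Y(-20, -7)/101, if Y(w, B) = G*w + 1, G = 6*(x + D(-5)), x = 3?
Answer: 65801/43026 ≈ 1.5293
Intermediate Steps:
G = -12 (G = 6*(3 - 5) = 6*(-2) = -12)
Y(w, B) = 1 - 12*w (Y(w, B) = -12*w + 1 = 1 - 12*w)
365/(-426) + Y(-20, -7)/101 = 365/(-426) + (1 - 12*(-20))/101 = 365*(-1/426) + (1 + 240)*(1/101) = -365/426 + 241*(1/101) = -365/426 + 241/101 = 65801/43026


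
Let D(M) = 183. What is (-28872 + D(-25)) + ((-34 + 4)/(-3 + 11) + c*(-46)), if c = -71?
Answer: -101707/4 ≈ -25427.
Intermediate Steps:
(-28872 + D(-25)) + ((-34 + 4)/(-3 + 11) + c*(-46)) = (-28872 + 183) + ((-34 + 4)/(-3 + 11) - 71*(-46)) = -28689 + (-30/8 + 3266) = -28689 + (-30*⅛ + 3266) = -28689 + (-15/4 + 3266) = -28689 + 13049/4 = -101707/4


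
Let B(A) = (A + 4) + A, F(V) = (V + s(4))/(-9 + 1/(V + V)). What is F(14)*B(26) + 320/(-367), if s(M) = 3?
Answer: -9863072/92117 ≈ -107.07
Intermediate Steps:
F(V) = (3 + V)/(-9 + 1/(2*V)) (F(V) = (V + 3)/(-9 + 1/(V + V)) = (3 + V)/(-9 + 1/(2*V)))
B(A) = 4 + 2*A (B(A) = (4 + A) + A = 4 + 2*A)
F(14)*B(26) + 320/(-367) = (-2*14*(3 + 14)/(-1 + 18*14))*(4 + 2*26) + 320/(-367) = (-2*14*17/(-1 + 252))*(4 + 52) + 320*(-1/367) = -2*14*17/251*56 - 320/367 = -2*14*1/251*17*56 - 320/367 = -476/251*56 - 320/367 = -26656/251 - 320/367 = -9863072/92117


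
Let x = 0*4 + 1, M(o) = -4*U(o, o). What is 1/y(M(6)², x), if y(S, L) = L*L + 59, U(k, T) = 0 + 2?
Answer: 1/60 ≈ 0.016667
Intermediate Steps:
U(k, T) = 2
M(o) = -8 (M(o) = -4*2 = -8)
x = 1 (x = 0 + 1 = 1)
y(S, L) = 59 + L² (y(S, L) = L² + 59 = 59 + L²)
1/y(M(6)², x) = 1/(59 + 1²) = 1/(59 + 1) = 1/60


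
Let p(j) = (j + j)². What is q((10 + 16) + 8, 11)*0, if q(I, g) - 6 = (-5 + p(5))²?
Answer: 0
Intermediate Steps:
p(j) = 4*j² (p(j) = (2*j)² = 4*j²)
q(I, g) = 9031 (q(I, g) = 6 + (-5 + 4*5²)² = 6 + (-5 + 4*25)² = 6 + (-5 + 100)² = 6 + 95² = 6 + 9025 = 9031)
q((10 + 16) + 8, 11)*0 = 9031*0 = 0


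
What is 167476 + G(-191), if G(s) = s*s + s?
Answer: 203766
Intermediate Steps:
G(s) = s + s² (G(s) = s² + s = s + s²)
167476 + G(-191) = 167476 - 191*(1 - 191) = 167476 - 191*(-190) = 167476 + 36290 = 203766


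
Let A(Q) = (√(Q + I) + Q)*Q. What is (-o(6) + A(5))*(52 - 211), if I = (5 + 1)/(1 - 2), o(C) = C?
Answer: -3021 - 795*I ≈ -3021.0 - 795.0*I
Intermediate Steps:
I = -6 (I = 6/(-1) = 6*(-1) = -6)
A(Q) = Q*(Q + √(-6 + Q)) (A(Q) = (√(Q - 6) + Q)*Q = (√(-6 + Q) + Q)*Q = (Q + √(-6 + Q))*Q = Q*(Q + √(-6 + Q)))
(-o(6) + A(5))*(52 - 211) = (-1*6 + 5*(5 + √(-6 + 5)))*(52 - 211) = (-6 + 5*(5 + √(-1)))*(-159) = (-6 + 5*(5 + I))*(-159) = (-6 + (25 + 5*I))*(-159) = (19 + 5*I)*(-159) = -3021 - 795*I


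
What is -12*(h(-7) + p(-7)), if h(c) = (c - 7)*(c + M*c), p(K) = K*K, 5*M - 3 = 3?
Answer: -15876/5 ≈ -3175.2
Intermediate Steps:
M = 6/5 (M = ⅗ + (⅕)*3 = ⅗ + ⅗ = 6/5 ≈ 1.2000)
p(K) = K²
h(c) = 11*c*(-7 + c)/5 (h(c) = (c - 7)*(c + 6*c/5) = (-7 + c)*(11*c/5) = 11*c*(-7 + c)/5)
-12*(h(-7) + p(-7)) = -12*((11/5)*(-7)*(-7 - 7) + (-7)²) = -12*((11/5)*(-7)*(-14) + 49) = -12*(1078/5 + 49) = -12*1323/5 = -15876/5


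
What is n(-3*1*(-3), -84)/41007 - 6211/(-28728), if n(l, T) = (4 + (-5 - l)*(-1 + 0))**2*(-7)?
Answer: 63179791/392683032 ≈ 0.16089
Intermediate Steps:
n(l, T) = -7*(9 + l)**2 (n(l, T) = (4 + (-5 - l)*(-1))**2*(-7) = (4 + (5 + l))**2*(-7) = (9 + l)**2*(-7) = -7*(9 + l)**2)
n(-3*1*(-3), -84)/41007 - 6211/(-28728) = -7*(9 - 3*1*(-3))**2/41007 - 6211/(-28728) = -7*(9 - 3*(-3))**2*(1/41007) - 6211*(-1/28728) = -7*(9 + 9)**2*(1/41007) + 6211/28728 = -7*18**2*(1/41007) + 6211/28728 = -7*324*(1/41007) + 6211/28728 = -2268*1/41007 + 6211/28728 = -756/13669 + 6211/28728 = 63179791/392683032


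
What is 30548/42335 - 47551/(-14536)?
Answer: 2457117313/615381560 ≈ 3.9928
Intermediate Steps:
30548/42335 - 47551/(-14536) = 30548*(1/42335) - 47551*(-1/14536) = 30548/42335 + 47551/14536 = 2457117313/615381560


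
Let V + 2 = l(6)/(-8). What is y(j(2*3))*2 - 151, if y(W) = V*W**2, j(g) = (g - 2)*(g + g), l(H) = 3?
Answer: -11095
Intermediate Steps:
j(g) = 2*g*(-2 + g) (j(g) = (-2 + g)*(2*g) = 2*g*(-2 + g))
V = -19/8 (V = -2 + 3/(-8) = -2 + 3*(-1/8) = -2 - 3/8 = -19/8 ≈ -2.3750)
y(W) = -19*W**2/8
y(j(2*3))*2 - 151 = -19*144*(-2 + 2*3)**2/8*2 - 151 = -19*144*(-2 + 6)**2/8*2 - 151 = -19*(2*6*4)**2/8*2 - 151 = -19/8*48**2*2 - 151 = -19/8*2304*2 - 151 = -5472*2 - 151 = -10944 - 151 = -11095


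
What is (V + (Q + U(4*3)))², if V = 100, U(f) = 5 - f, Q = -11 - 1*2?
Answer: 6400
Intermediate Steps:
Q = -13 (Q = -11 - 2 = -13)
(V + (Q + U(4*3)))² = (100 + (-13 + (5 - 4*3)))² = (100 + (-13 + (5 - 1*12)))² = (100 + (-13 + (5 - 12)))² = (100 + (-13 - 7))² = (100 - 20)² = 80² = 6400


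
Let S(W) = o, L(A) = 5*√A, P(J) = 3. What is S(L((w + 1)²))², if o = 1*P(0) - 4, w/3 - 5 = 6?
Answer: 1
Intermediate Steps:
w = 33 (w = 15 + 3*6 = 15 + 18 = 33)
o = -1 (o = 1*3 - 4 = 3 - 4 = -1)
S(W) = -1
S(L((w + 1)²))² = (-1)² = 1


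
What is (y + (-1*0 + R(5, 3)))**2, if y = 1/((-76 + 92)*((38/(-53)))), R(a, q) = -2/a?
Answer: 2193361/9241600 ≈ 0.23734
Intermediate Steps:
y = -53/608 (y = 1/(16*((38*(-1/53)))) = 1/(16*(-38/53)) = (1/16)*(-53/38) = -53/608 ≈ -0.087171)
(y + (-1*0 + R(5, 3)))**2 = (-53/608 + (-1*0 - 2/5))**2 = (-53/608 + (0 - 2*1/5))**2 = (-53/608 + (0 - 2/5))**2 = (-53/608 - 2/5)**2 = (-1481/3040)**2 = 2193361/9241600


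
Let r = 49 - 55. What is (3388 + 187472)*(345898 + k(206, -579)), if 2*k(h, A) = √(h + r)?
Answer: 66018092280 + 954300*√2 ≈ 6.6019e+10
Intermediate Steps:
r = -6
k(h, A) = √(-6 + h)/2 (k(h, A) = √(h - 6)/2 = √(-6 + h)/2)
(3388 + 187472)*(345898 + k(206, -579)) = (3388 + 187472)*(345898 + √(-6 + 206)/2) = 190860*(345898 + √200/2) = 190860*(345898 + (10*√2)/2) = 190860*(345898 + 5*√2) = 66018092280 + 954300*√2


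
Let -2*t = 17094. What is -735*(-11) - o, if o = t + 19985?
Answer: -3353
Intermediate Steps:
t = -8547 (t = -½*17094 = -8547)
o = 11438 (o = -8547 + 19985 = 11438)
-735*(-11) - o = -735*(-11) - 1*11438 = 8085 - 11438 = -3353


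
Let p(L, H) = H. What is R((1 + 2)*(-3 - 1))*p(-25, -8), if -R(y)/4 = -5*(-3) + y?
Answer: 96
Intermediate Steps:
R(y) = -60 - 4*y (R(y) = -4*(-5*(-3) + y) = -4*(15 + y) = -60 - 4*y)
R((1 + 2)*(-3 - 1))*p(-25, -8) = (-60 - 4*(1 + 2)*(-3 - 1))*(-8) = (-60 - 12*(-4))*(-8) = (-60 - 4*(-12))*(-8) = (-60 + 48)*(-8) = -12*(-8) = 96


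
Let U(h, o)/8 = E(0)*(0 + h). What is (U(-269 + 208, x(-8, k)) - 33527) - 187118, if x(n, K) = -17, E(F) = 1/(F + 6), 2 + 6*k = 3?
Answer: -662179/3 ≈ -2.2073e+5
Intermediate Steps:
k = 1/6 (k = -1/3 + (1/6)*3 = -1/3 + 1/2 = 1/6 ≈ 0.16667)
E(F) = 1/(6 + F)
U(h, o) = 4*h/3 (U(h, o) = 8*((0 + h)/(6 + 0)) = 8*(h/6) = 4*h/3)
(U(-269 + 208, x(-8, k)) - 33527) - 187118 = (4*(-269 + 208)/3 - 33527) - 187118 = ((4/3)*(-61) - 33527) - 187118 = (-244/3 - 33527) - 187118 = -100825/3 - 187118 = -662179/3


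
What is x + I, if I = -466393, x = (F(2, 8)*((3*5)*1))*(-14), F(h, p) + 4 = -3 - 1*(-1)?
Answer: -465133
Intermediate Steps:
F(h, p) = -6 (F(h, p) = -4 + (-3 - 1*(-1)) = -4 + (-3 + 1) = -4 - 2 = -6)
x = 1260 (x = -6*3*5*(-14) = -90*(-14) = 1260)
x + I = 1260 - 466393 = -465133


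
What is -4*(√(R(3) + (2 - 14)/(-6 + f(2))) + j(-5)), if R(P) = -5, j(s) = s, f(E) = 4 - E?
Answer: 20 - 4*I*√2 ≈ 20.0 - 5.6569*I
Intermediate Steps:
-4*(√(R(3) + (2 - 14)/(-6 + f(2))) + j(-5)) = -4*(√(-5 + (2 - 14)/(-6 + (4 - 1*2))) - 5) = -4*(√(-5 - 12/(-6 + (4 - 2))) - 5) = -4*(√(-5 - 12/(-6 + 2)) - 5) = -4*(√(-5 - 12/(-4)) - 5) = -4*(√(-5 - 12*(-¼)) - 5) = -4*(√(-5 + 3) - 5) = -4*(√(-2) - 5) = -4*(I*√2 - 5) = -4*(-5 + I*√2) = 20 - 4*I*√2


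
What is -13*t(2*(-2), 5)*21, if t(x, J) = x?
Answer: 1092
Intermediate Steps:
-13*t(2*(-2), 5)*21 = -26*(-2)*21 = -13*(-4)*21 = 52*21 = 1092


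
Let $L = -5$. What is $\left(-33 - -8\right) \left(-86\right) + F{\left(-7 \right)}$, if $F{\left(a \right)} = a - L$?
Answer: $2148$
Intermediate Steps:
$F{\left(a \right)} = 5 + a$ ($F{\left(a \right)} = a - -5 = a + 5 = 5 + a$)
$\left(-33 - -8\right) \left(-86\right) + F{\left(-7 \right)} = \left(-33 - -8\right) \left(-86\right) + \left(5 - 7\right) = \left(-33 + 8\right) \left(-86\right) - 2 = \left(-25\right) \left(-86\right) - 2 = 2150 - 2 = 2148$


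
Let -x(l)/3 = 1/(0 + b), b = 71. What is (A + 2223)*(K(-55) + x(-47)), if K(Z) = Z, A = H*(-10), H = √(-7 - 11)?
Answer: -8687484/71 + 117240*I*√2/71 ≈ -1.2236e+5 + 2335.2*I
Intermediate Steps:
H = 3*I*√2 (H = √(-18) = 3*I*√2 ≈ 4.2426*I)
x(l) = -3/71 (x(l) = -3/(0 + 71) = -3/71)
A = -30*I*√2 (A = (3*I*√2)*(-10) = -30*I*√2 ≈ -42.426*I)
(A + 2223)*(K(-55) + x(-47)) = (-30*I*√2 + 2223)*(-55 - 3/71) = (2223 - 30*I*√2)*(-3908/71) = -8687484/71 + 117240*I*√2/71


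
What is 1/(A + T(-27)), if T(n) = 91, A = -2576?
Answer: -1/2485 ≈ -0.00040241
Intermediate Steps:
1/(A + T(-27)) = 1/(-2576 + 91) = 1/(-2485) = -1/2485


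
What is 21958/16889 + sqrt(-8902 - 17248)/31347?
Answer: 21958/16889 + 5*I*sqrt(1046)/31347 ≈ 1.3001 + 0.0051587*I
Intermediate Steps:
21958/16889 + sqrt(-8902 - 17248)/31347 = 21958*(1/16889) + sqrt(-26150)*(1/31347) = 21958/16889 + (5*I*sqrt(1046))*(1/31347) = 21958/16889 + 5*I*sqrt(1046)/31347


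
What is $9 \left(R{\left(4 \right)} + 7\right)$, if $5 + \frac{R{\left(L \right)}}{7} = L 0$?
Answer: $-252$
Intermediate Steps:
$R{\left(L \right)} = -35$ ($R{\left(L \right)} = -35 + 7 L 0 = -35 + 7 \cdot 0 = -35 + 0 = -35$)
$9 \left(R{\left(4 \right)} + 7\right) = 9 \left(-35 + 7\right) = 9 \left(-28\right) = -252$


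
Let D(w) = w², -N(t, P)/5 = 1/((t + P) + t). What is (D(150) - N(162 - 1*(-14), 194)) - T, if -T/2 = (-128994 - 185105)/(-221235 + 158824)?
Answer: 767062443163/34076406 ≈ 22510.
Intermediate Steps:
T = -628198/62411 (T = -2*(-128994 - 185105)/(-221235 + 158824) = -(-628198)/(-62411) = -(-628198)*(-1)/62411 = -2*314099/62411 = -628198/62411 ≈ -10.066)
N(t, P) = -5/(P + 2*t) (N(t, P) = -5/((t + P) + t) = -5/((P + t) + t) = -5/(P + 2*t))
(D(150) - N(162 - 1*(-14), 194)) - T = (150² - (-5)/(194 + 2*(162 - 1*(-14)))) - 1*(-628198/62411) = (22500 - (-5)/(194 + 2*(162 + 14))) + 628198/62411 = (22500 - (-5)/(194 + 2*176)) + 628198/62411 = (22500 - (-5)/(194 + 352)) + 628198/62411 = (22500 - (-5)/546) + 628198/62411 = (22500 - 1*(-5/546)) + 628198/62411 = (22500 + 5/546) + 628198/62411 = 12285005/546 + 628198/62411 = 767062443163/34076406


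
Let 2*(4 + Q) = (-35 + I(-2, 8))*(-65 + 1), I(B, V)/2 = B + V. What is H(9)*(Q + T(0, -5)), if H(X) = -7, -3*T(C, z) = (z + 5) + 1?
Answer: -15365/3 ≈ -5121.7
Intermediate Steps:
T(C, z) = -2 - z/3 (T(C, z) = -((z + 5) + 1)/3 = -((5 + z) + 1)/3 = -(6 + z)/3 = -2 - z/3)
I(B, V) = 2*B + 2*V (I(B, V) = 2*(B + V) = 2*B + 2*V)
Q = 732 (Q = -4 + ((-35 + (2*(-2) + 2*8))*(-65 + 1))/2 = -4 + ((-35 + (-4 + 16))*(-64))/2 = -4 + ((-35 + 12)*(-64))/2 = -4 + (-23*(-64))/2 = -4 + (1/2)*1472 = -4 + 736 = 732)
H(9)*(Q + T(0, -5)) = -7*(732 + (-2 - 1/3*(-5))) = -7*(732 + (-2 + 5/3)) = -7*(732 - 1/3) = -7*2195/3 = -15365/3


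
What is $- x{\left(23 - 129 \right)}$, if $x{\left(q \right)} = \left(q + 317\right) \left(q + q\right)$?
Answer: $44732$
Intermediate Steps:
$x{\left(q \right)} = 2 q \left(317 + q\right)$ ($x{\left(q \right)} = \left(317 + q\right) 2 q = 2 q \left(317 + q\right)$)
$- x{\left(23 - 129 \right)} = - 2 \left(23 - 129\right) \left(317 + \left(23 - 129\right)\right) = - 2 \left(-106\right) \left(317 - 106\right) = - 2 \left(-106\right) 211 = \left(-1\right) \left(-44732\right) = 44732$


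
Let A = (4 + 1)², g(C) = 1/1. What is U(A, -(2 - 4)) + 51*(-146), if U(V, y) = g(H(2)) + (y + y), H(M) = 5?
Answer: -7441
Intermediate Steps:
g(C) = 1
A = 25 (A = 5² = 25)
U(V, y) = 1 + 2*y (U(V, y) = 1 + (y + y) = 1 + 2*y)
U(A, -(2 - 4)) + 51*(-146) = (1 + 2*(-(2 - 4))) + 51*(-146) = (1 + 2*(-(-2))) - 7446 = (1 + 2*(-1*(-2))) - 7446 = (1 + 2*2) - 7446 = (1 + 4) - 7446 = 5 - 7446 = -7441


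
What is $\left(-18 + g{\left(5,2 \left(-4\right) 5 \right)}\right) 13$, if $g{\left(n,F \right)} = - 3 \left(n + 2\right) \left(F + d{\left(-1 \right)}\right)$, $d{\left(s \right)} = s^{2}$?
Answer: $10413$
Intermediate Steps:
$g{\left(n,F \right)} = - 3 \left(1 + F\right) \left(2 + n\right)$ ($g{\left(n,F \right)} = - 3 \left(n + 2\right) \left(F + \left(-1\right)^{2}\right) = - 3 \left(2 + n\right) \left(F + 1\right) = - 3 \left(2 + n\right) \left(1 + F\right) = - 3 \left(1 + F\right) \left(2 + n\right)$)
$\left(-18 + g{\left(5,2 \left(-4\right) 5 \right)}\right) 13 = \left(-18 - \left(21 + 3 \cdot 2 \left(-4\right) 5 \cdot 5 + 6 \cdot 2 \left(-4\right) 5\right)\right) 13 = \left(-18 - \left(21 + 3 \left(\left(-8\right) 5\right) 5 + 6 \left(-8\right) 5\right)\right) 13 = \left(-18 - \left(-219 - 600\right)\right) 13 = \left(-18 + \left(-6 + 240 - 15 + 600\right)\right) 13 = \left(-18 + 819\right) 13 = 801 \cdot 13 = 10413$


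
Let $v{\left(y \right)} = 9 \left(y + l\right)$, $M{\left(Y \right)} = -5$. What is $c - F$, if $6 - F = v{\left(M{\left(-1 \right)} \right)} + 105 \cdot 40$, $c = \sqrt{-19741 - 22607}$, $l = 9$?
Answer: $4230 + 2 i \sqrt{10587} \approx 4230.0 + 205.79 i$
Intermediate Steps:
$v{\left(y \right)} = 81 + 9 y$ ($v{\left(y \right)} = 9 \left(y + 9\right) = 9 \left(9 + y\right) = 81 + 9 y$)
$c = 2 i \sqrt{10587}$ ($c = \sqrt{-42348} = 2 i \sqrt{10587} \approx 205.79 i$)
$F = -4230$ ($F = 6 - \left(\left(81 + 9 \left(-5\right)\right) + 105 \cdot 40\right) = 6 - \left(\left(81 - 45\right) + 4200\right) = 6 - \left(36 + 4200\right) = 6 - 4236 = -4230$)
$c - F = 2 i \sqrt{10587} - -4230 = 2 i \sqrt{10587} + 4230 = 4230 + 2 i \sqrt{10587}$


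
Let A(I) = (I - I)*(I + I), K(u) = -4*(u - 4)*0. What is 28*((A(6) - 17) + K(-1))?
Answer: -476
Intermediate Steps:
K(u) = 0 (K(u) = -4*(-4 + u)*0 = (16 - 4*u)*0 = 0)
A(I) = 0 (A(I) = 0*(2*I) = 0)
28*((A(6) - 17) + K(-1)) = 28*((0 - 17) + 0) = 28*(-17 + 0) = 28*(-17) = -476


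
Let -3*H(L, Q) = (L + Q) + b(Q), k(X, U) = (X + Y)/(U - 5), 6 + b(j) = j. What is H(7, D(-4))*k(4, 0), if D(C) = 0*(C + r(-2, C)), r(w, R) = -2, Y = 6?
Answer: ⅔ ≈ 0.66667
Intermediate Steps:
b(j) = -6 + j
k(X, U) = (6 + X)/(-5 + U) (k(X, U) = (X + 6)/(U - 5) = (6 + X)/(-5 + U))
D(C) = 0 (D(C) = 0*(C - 2) = 0*(-2 + C) = 0)
H(L, Q) = 2 - 2*Q/3 - L/3 (H(L, Q) = -((L + Q) + (-6 + Q))/3 = -(-6 + L + 2*Q)/3 = 2 - 2*Q/3 - L/3)
H(7, D(-4))*k(4, 0) = (2 - ⅔*0 - ⅓*7)*((6 + 4)/(-5 + 0)) = (2 + 0 - 7/3)*(10/(-5)) = -(-1)*10/15 = -⅓*(-2) = ⅔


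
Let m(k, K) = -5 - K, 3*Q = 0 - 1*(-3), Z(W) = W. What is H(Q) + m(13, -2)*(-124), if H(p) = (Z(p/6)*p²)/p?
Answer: 2233/6 ≈ 372.17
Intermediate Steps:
Q = 1 (Q = (0 - 1*(-3))/3 = (0 + 3)/3 = (⅓)*3 = 1)
H(p) = p²/6 (H(p) = ((p/6)*p²)/p = (p³/6)/p = p²/6)
H(Q) + m(13, -2)*(-124) = (⅙)*1² + (-5 - 1*(-2))*(-124) = (⅙)*1 + (-5 + 2)*(-124) = ⅙ - 3*(-124) = ⅙ + 372 = 2233/6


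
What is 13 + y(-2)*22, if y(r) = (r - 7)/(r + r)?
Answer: 125/2 ≈ 62.500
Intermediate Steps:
y(r) = (-7 + r)/(2*r) (y(r) = (-7 + r)/((2*r)) = (-7 + r)*(1/(2*r)) = (-7 + r)/(2*r))
13 + y(-2)*22 = 13 + ((1/2)*(-7 - 2)/(-2))*22 = 13 + ((1/2)*(-1/2)*(-9))*22 = 13 + (9/4)*22 = 13 + 99/2 = 125/2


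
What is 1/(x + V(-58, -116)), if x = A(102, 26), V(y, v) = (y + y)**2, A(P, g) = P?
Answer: 1/13558 ≈ 7.3757e-5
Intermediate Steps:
V(y, v) = 4*y**2 (V(y, v) = (2*y)**2 = 4*y**2)
x = 102
1/(x + V(-58, -116)) = 1/(102 + 4*(-58)**2) = 1/(102 + 4*3364) = 1/(102 + 13456) = 1/13558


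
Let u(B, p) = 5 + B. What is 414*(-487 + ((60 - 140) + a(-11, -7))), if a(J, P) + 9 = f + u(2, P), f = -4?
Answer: -237222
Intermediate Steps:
a(J, P) = -6 (a(J, P) = -9 + (-4 + (5 + 2)) = -9 + (-4 + 7) = -9 + 3 = -6)
414*(-487 + ((60 - 140) + a(-11, -7))) = 414*(-487 + ((60 - 140) - 6)) = 414*(-487 + (-80 - 6)) = 414*(-487 - 86) = 414*(-573) = -237222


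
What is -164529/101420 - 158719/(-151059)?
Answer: -8756305231/15320403780 ≈ -0.57155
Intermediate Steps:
-164529/101420 - 158719/(-151059) = -164529*1/101420 - 158719*(-1/151059) = -164529/101420 + 158719/151059 = -8756305231/15320403780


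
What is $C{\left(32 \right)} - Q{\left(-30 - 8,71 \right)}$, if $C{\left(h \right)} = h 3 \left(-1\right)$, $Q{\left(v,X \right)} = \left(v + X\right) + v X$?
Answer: $2569$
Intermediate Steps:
$Q{\left(v,X \right)} = X + v + X v$ ($Q{\left(v,X \right)} = \left(X + v\right) + X v = X + v + X v$)
$C{\left(h \right)} = - 3 h$ ($C{\left(h \right)} = 3 h \left(-1\right) = - 3 h$)
$C{\left(32 \right)} - Q{\left(-30 - 8,71 \right)} = \left(-3\right) 32 - \left(71 - 38 + 71 \left(-30 - 8\right)\right) = -96 - \left(71 - 38 + 71 \left(-38\right)\right) = -96 - \left(71 - 38 - 2698\right) = -96 - -2665 = -96 + 2665 = 2569$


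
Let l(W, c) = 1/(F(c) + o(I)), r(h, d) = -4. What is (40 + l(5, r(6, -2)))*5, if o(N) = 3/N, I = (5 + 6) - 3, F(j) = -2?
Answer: 2560/13 ≈ 196.92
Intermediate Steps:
I = 8 (I = 11 - 3 = 8)
l(W, c) = -8/13 (l(W, c) = 1/(-2 + 3/8) = 1/(-13/8) = -8/13)
(40 + l(5, r(6, -2)))*5 = (40 - 8/13)*5 = (512/13)*5 = 2560/13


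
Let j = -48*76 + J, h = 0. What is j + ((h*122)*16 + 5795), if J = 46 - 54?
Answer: 2139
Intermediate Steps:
J = -8
j = -3656 (j = -48*76 - 8 = -3648 - 8 = -3656)
j + ((h*122)*16 + 5795) = -3656 + ((0*122)*16 + 5795) = -3656 + (0*16 + 5795) = -3656 + (0 + 5795) = -3656 + 5795 = 2139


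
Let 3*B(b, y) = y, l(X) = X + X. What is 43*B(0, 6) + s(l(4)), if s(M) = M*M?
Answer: 150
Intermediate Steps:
l(X) = 2*X
B(b, y) = y/3
s(M) = M²
43*B(0, 6) + s(l(4)) = 43*((⅓)*6) + (2*4)² = 43*2 + 8² = 86 + 64 = 150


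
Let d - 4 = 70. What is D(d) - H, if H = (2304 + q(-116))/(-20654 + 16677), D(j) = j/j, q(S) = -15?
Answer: 6266/3977 ≈ 1.5756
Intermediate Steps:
d = 74 (d = 4 + 70 = 74)
D(j) = 1
H = -2289/3977 (H = (2304 - 15)/(-20654 + 16677) = 2289/(-3977) = 2289*(-1/3977) = -2289/3977 ≈ -0.57556)
D(d) - H = 1 - 1*(-2289/3977) = 1 + 2289/3977 = 6266/3977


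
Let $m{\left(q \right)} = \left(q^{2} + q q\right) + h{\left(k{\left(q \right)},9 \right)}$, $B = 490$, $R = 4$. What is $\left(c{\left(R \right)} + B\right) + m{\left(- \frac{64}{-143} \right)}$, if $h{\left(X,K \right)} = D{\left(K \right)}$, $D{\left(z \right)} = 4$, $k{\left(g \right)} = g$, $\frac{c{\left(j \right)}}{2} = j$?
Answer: $\frac{10273590}{20449} \approx 502.4$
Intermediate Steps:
$c{\left(j \right)} = 2 j$
$h{\left(X,K \right)} = 4$
$m{\left(q \right)} = 4 + 2 q^{2}$ ($m{\left(q \right)} = \left(q^{2} + q q\right) + 4 = \left(q^{2} + q^{2}\right) + 4 = 2 q^{2} + 4 = 4 + 2 q^{2}$)
$\left(c{\left(R \right)} + B\right) + m{\left(- \frac{64}{-143} \right)} = \left(2 \cdot 4 + 490\right) + \left(4 + 2 \left(- \frac{64}{-143}\right)^{2}\right) = \left(8 + 490\right) + \left(4 + 2 \left(\left(-64\right) \left(- \frac{1}{143}\right)\right)^{2}\right) = 498 + \left(4 + 2 \left(\frac{64}{143}\right)^{2}\right) = 498 + \left(4 + 2 \cdot \frac{4096}{20449}\right) = 498 + \left(4 + \frac{8192}{20449}\right) = 498 + \frac{89988}{20449} = \frac{10273590}{20449}$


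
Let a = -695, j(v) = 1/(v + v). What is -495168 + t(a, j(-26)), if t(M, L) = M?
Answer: -495863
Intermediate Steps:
j(v) = 1/(2*v)
-495168 + t(a, j(-26)) = -495168 - 695 = -495863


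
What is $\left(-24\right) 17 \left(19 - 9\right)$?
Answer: $-4080$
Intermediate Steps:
$\left(-24\right) 17 \left(19 - 9\right) = \left(-408\right) 10 = -4080$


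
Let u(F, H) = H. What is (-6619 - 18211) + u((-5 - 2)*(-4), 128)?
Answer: -24702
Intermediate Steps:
(-6619 - 18211) + u((-5 - 2)*(-4), 128) = (-6619 - 18211) + 128 = -24830 + 128 = -24702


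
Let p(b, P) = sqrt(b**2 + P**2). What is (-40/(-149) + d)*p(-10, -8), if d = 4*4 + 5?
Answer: 6338*sqrt(41)/149 ≈ 272.37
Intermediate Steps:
p(b, P) = sqrt(P**2 + b**2)
d = 21 (d = 16 + 5 = 21)
(-40/(-149) + d)*p(-10, -8) = (-40/(-149) + 21)*sqrt((-8)**2 + (-10)**2) = (-40*(-1/149) + 21)*sqrt(64 + 100) = (40/149 + 21)*sqrt(164) = 3169*(2*sqrt(41))/149 = 6338*sqrt(41)/149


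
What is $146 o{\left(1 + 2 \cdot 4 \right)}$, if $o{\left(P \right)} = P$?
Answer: $1314$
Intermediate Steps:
$146 o{\left(1 + 2 \cdot 4 \right)} = 146 \left(1 + 2 \cdot 4\right) = 146 \left(1 + 8\right) = 146 \cdot 9 = 1314$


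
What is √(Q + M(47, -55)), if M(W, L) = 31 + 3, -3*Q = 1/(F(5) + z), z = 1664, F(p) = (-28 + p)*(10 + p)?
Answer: √532362909/3957 ≈ 5.8309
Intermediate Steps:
Q = -1/3957 (Q = -1/(3*((-280 + 5² - 18*5) + 1664)) = -1/(3*((-280 + 25 - 90) + 1664)) = -1/(3*(-345 + 1664)) = -⅓/1319 = -⅓*1/1319 = -1/3957 ≈ -0.00025272)
M(W, L) = 34
√(Q + M(47, -55)) = √(-1/3957 + 34) = √(134537/3957) = √532362909/3957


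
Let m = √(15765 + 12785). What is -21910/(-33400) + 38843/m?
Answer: 2191/3340 + 38843*√1142/5710 ≈ 230.54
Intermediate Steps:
m = 5*√1142 (m = √28550 = 5*√1142 ≈ 168.97)
-21910/(-33400) + 38843/m = -21910/(-33400) + 38843/((5*√1142)) = -21910*(-1/33400) + 38843*(√1142/5710) = 2191/3340 + 38843*√1142/5710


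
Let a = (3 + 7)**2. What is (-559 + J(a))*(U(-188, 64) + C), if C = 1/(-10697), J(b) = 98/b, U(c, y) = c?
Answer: 56109943337/534850 ≈ 1.0491e+5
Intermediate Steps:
a = 100 (a = 10**2 = 100)
C = -1/10697 ≈ -9.3484e-5
(-559 + J(a))*(U(-188, 64) + C) = (-559 + 98/100)*(-188 - 1/10697) = (-559 + 98*(1/100))*(-2011037/10697) = (-559 + 49/50)*(-2011037/10697) = -27901/50*(-2011037/10697) = 56109943337/534850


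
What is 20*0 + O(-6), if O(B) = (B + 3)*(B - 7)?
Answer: 39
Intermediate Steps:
O(B) = (-7 + B)*(3 + B) (O(B) = (3 + B)*(-7 + B) = (-7 + B)*(3 + B))
20*0 + O(-6) = 20*0 + (-21 + (-6)² - 4*(-6)) = 0 + (-21 + 36 + 24) = 0 + 39 = 39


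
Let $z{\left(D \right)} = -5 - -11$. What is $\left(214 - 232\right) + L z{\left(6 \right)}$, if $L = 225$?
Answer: $1332$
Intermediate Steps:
$z{\left(D \right)} = 6$ ($z{\left(D \right)} = -5 + 11 = 6$)
$\left(214 - 232\right) + L z{\left(6 \right)} = \left(214 - 232\right) + 225 \cdot 6 = \left(214 - 232\right) + 1350 = -18 + 1350 = 1332$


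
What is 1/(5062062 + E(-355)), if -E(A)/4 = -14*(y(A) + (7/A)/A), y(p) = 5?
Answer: 126025/637981650942 ≈ 1.9754e-7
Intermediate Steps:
E(A) = 280 + 392/A² (E(A) = -(-56)*(5 + (7/A)/A) = -(-56)*(5 + 7/A²) = -4*(-70 - 98/A²) = 280 + 392/A²)
1/(5062062 + E(-355)) = 1/(5062062 + (280 + 392/(-355)²)) = 1/(5062062 + (280 + 392*(1/126025))) = 1/(5062062 + (280 + 392/126025)) = 1/(5062062 + 35287392/126025) = 1/(637981650942/126025) = 126025/637981650942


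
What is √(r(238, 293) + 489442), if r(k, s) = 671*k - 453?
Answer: √648687 ≈ 805.41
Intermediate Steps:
r(k, s) = -453 + 671*k
√(r(238, 293) + 489442) = √((-453 + 671*238) + 489442) = √((-453 + 159698) + 489442) = √(159245 + 489442) = √648687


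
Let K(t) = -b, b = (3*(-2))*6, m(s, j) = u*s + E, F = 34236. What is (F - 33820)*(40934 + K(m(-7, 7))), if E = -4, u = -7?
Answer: 17043520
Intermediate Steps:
m(s, j) = -4 - 7*s (m(s, j) = -7*s - 4 = -4 - 7*s)
b = -36 (b = -6*6 = -36)
K(t) = 36 (K(t) = -1*(-36) = 36)
(F - 33820)*(40934 + K(m(-7, 7))) = (34236 - 33820)*(40934 + 36) = 416*40970 = 17043520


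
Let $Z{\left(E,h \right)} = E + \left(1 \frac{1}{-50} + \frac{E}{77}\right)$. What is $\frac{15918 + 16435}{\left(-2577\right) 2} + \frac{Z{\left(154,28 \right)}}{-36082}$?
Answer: $- \frac{29204121673}{4649165700} \approx -6.2816$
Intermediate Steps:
$Z{\left(E,h \right)} = - \frac{1}{50} + \frac{78 E}{77}$ ($Z{\left(E,h \right)} = E + \left(1 \left(- \frac{1}{50}\right) + E \frac{1}{77}\right) = E + \left(- \frac{1}{50} + \frac{E}{77}\right) = - \frac{1}{50} + \frac{78 E}{77}$)
$\frac{15918 + 16435}{\left(-2577\right) 2} + \frac{Z{\left(154,28 \right)}}{-36082} = \frac{15918 + 16435}{\left(-2577\right) 2} + \frac{- \frac{1}{50} + \frac{78}{77} \cdot 154}{-36082} = \frac{32353}{-5154} + \left(- \frac{1}{50} + 156\right) \left(- \frac{1}{36082}\right) = 32353 \left(- \frac{1}{5154}\right) + \frac{7799}{50} \left(- \frac{1}{36082}\right) = - \frac{32353}{5154} - \frac{7799}{1804100} = - \frac{29204121673}{4649165700}$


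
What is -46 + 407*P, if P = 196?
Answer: 79726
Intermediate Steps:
-46 + 407*P = -46 + 407*196 = -46 + 79772 = 79726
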